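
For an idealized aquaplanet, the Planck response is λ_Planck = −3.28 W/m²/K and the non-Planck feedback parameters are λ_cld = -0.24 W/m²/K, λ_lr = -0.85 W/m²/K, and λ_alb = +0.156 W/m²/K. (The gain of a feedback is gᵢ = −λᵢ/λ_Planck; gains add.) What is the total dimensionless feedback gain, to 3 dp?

Convert to gains: g_cld = -0.24/3.28 = -0.07317; g_lr = -0.85/3.28 = -0.2591; g_alb = 0.156/3.28 = 0.04756.
Total gain g = -0.28471.

-0.285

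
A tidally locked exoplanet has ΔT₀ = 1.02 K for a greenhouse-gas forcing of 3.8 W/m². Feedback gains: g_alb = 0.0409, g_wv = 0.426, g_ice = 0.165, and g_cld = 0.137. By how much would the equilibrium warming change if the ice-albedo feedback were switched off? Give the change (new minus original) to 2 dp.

-1.84 K

Original: g = 0.7689, ΔT = 1.02/(1−0.7689) = 4.4137 K.
Without ice-albedo: g' = 0.6039, ΔT' = 1.02/(1−0.6039) = 2.5751 K.
Change = 2.5751 − 4.4137 = -1.84 K.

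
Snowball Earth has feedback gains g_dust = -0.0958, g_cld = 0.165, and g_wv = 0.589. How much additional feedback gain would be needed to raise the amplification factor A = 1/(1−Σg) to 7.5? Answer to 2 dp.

Current total gain = 0.6582.
Target gain for A = 7.5: g* = 1 − 1/7.5 = 0.8667.
Additional gain needed = 0.8667 − 0.6582 = 0.21.

0.21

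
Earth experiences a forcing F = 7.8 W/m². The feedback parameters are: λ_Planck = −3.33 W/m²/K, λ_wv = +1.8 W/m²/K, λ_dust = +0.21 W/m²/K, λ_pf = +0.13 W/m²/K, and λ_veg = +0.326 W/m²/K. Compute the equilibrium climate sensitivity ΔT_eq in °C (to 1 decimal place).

Net feedback parameter λ = (−3.33) + (+1.8) + (+0.21) + (+0.13) + (+0.326) = -0.864 W/m²/K.
ΔT = −F/λ = −7.8/(-0.864) = 9.0 °C.

9.0 °C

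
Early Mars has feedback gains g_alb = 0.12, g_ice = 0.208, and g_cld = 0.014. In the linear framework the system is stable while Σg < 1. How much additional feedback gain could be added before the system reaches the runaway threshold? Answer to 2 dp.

Current total gain = 0.12 + 0.208 + 0.014 = 0.342.
Margin to runaway = 1 − 0.342 = 0.66.

0.66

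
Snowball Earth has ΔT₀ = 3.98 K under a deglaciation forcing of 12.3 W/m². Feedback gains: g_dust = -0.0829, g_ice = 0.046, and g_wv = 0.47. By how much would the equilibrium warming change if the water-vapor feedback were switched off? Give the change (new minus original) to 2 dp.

-3.18 K

Original: g = 0.4331, ΔT = 3.98/(1−0.4331) = 7.0206 K.
Without water-vapor: g' = -0.0369, ΔT' = 3.98/(1+0.0369) = 3.8384 K.
Change = 3.8384 − 7.0206 = -3.18 K.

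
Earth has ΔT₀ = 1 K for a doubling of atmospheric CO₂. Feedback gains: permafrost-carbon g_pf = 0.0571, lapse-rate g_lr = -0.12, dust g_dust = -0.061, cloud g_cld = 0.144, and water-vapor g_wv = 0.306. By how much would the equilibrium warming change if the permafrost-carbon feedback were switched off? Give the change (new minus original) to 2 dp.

-0.12 K

Original: g = 0.3261, ΔT = 1/(1−0.3261) = 1.4839 K.
Without permafrost-carbon: g' = 0.269, ΔT' = 1/(1−0.269) = 1.3680 K.
Change = 1.3680 − 1.4839 = -0.12 K.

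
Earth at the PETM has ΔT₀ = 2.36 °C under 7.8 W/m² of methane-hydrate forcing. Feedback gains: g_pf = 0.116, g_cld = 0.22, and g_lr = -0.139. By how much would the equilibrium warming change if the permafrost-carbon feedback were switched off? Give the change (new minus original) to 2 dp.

-0.37 °C

Original: g = 0.197, ΔT = 2.36/(1−0.197) = 2.9390 °C.
Without permafrost-carbon: g' = 0.081, ΔT' = 2.36/(1−0.081) = 2.5680 °C.
Change = 2.5680 − 2.9390 = -0.37 °C.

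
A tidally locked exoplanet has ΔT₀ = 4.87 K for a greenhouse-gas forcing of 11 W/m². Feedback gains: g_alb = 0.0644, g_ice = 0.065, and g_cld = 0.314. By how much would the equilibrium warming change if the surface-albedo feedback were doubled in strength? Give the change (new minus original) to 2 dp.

1.14 K

Original: g = 0.4434, ΔT = 4.87/(1−0.4434) = 8.7496 K.
With doubled surface-albedo: g' = 0.5078, ΔT' = 4.87/(1−0.5078) = 9.8944 K.
Change = 9.8944 − 8.7496 = 1.14 K.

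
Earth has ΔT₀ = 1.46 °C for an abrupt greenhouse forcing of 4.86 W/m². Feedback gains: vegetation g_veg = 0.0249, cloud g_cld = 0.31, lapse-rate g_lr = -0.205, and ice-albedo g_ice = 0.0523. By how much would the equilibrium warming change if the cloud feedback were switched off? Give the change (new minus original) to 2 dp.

Original: g = 0.1822, ΔT = 1.46/(1−0.1822) = 1.7853 °C.
Without cloud: g' = -0.1278, ΔT' = 1.46/(1+0.1278) = 1.2946 °C.
Change = 1.2946 − 1.7853 = -0.49 °C.

-0.49 °C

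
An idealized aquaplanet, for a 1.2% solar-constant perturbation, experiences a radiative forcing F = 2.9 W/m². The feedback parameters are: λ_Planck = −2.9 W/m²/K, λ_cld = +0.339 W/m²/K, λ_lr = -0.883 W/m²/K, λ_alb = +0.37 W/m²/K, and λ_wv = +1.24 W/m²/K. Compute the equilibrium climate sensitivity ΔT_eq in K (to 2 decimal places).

1.58 K

Net feedback parameter λ = (−2.9) + (+0.339) + (-0.883) + (+0.37) + (+1.24) = -1.834 W/m²/K.
ΔT = −F/λ = −2.9/(-1.834) = 1.58 K.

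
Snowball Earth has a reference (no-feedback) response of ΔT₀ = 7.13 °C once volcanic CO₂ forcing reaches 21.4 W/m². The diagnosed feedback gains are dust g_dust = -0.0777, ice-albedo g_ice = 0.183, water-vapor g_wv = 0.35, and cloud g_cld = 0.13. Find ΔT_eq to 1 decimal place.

Total gain g = -0.0777 + 0.183 + 0.35 + 0.13 = 0.5853.
Amplification A = 1/(1 − 0.5853) = 2.411.
ΔT = 7.13 × 2.411 = 17.2 °C.

17.2 °C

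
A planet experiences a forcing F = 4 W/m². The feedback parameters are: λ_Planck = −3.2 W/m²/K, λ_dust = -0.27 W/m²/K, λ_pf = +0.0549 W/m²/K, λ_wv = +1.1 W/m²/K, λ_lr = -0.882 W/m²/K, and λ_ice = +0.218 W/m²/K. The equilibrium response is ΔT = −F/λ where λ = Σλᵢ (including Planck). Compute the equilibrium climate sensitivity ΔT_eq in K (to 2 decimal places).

1.34 K

Net feedback parameter λ = (−3.2) + (-0.27) + (+0.0549) + (+1.1) + (-0.882) + (+0.218) = -2.9791 W/m²/K.
ΔT = −F/λ = −4/(-2.9791) = 1.34 K.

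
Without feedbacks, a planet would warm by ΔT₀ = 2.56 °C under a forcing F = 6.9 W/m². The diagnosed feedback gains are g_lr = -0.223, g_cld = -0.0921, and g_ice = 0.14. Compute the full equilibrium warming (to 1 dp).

Total gain g = -0.223 − 0.0921 + 0.14 = -0.1751.
Amplification A = 1/(1 + 0.1751) = 0.851.
ΔT = 2.56 × 0.851 = 2.2 °C.

2.2 °C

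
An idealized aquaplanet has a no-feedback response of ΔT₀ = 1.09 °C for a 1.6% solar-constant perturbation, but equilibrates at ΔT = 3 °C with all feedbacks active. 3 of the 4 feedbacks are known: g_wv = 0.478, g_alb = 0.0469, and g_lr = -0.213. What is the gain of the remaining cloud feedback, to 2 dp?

Amplification A = ΔT/ΔT₀ = 3/1.09 = 2.752.
Total gain g = 1 − 1/A = 1 − 1/2.752 = 0.6366.
Known gains sum to 0.478 + 0.0469 − 0.213 = 0.3119.
g_cld = 0.6366 − 0.3119 = 0.32.

0.32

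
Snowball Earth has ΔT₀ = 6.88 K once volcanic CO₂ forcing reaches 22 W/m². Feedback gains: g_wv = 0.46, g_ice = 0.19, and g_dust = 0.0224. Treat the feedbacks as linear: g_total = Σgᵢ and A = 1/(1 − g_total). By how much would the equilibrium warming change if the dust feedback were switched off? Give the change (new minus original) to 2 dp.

-1.34 K

Original: g = 0.6724, ΔT = 6.88/(1−0.6724) = 21.0012 K.
Without dust: g' = 0.65, ΔT' = 6.88/(1−0.65) = 19.6571 K.
Change = 19.6571 − 21.0012 = -1.34 K.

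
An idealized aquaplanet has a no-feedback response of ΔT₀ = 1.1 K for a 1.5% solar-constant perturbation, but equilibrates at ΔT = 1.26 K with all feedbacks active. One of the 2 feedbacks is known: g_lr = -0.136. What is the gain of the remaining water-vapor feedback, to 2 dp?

0.26

Amplification A = ΔT/ΔT₀ = 1.26/1.1 = 1.145.
Total gain g = 1 − 1/A = 1 − 1/1.145 = 0.1266.
The known gain is -0.136.
g_wv = 0.1266 + 0.136 = 0.26.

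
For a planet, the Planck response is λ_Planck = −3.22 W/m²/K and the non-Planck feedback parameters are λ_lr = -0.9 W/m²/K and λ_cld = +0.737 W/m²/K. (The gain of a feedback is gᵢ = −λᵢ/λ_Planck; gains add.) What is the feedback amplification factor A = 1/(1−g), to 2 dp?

0.95

Convert to gains: g_lr = -0.9/3.22 = -0.2795; g_cld = 0.737/3.22 = 0.2289.
Total gain g = -0.0506.
A = 1/(1 + 0.0506) = 0.95.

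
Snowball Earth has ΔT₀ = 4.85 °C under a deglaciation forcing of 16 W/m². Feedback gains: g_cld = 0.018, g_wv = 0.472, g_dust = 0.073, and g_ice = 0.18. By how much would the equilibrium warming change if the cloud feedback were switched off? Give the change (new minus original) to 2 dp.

-1.24 °C

Original: g = 0.743, ΔT = 4.85/(1−0.743) = 18.8716 °C.
Without cloud: g' = 0.725, ΔT' = 4.85/(1−0.725) = 17.6364 °C.
Change = 17.6364 − 18.8716 = -1.24 °C.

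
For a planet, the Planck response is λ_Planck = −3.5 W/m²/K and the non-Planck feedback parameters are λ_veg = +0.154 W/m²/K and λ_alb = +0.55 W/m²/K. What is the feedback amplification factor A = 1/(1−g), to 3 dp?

1.252

Convert to gains: g_veg = 0.154/3.5 = 0.044; g_alb = 0.55/3.5 = 0.1571.
Total gain g = 0.2011.
A = 1/(1 − 0.2011) = 1.252.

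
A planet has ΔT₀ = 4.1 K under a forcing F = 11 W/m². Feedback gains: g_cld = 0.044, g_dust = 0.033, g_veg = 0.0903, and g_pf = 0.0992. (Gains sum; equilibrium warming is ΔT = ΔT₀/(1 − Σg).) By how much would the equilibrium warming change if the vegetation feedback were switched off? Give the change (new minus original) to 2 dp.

Original: g = 0.2665, ΔT = 4.1/(1−0.2665) = 5.5896 K.
Without vegetation: g' = 0.1762, ΔT' = 4.1/(1−0.1762) = 4.9769 K.
Change = 4.9769 − 5.5896 = -0.61 K.

-0.61 K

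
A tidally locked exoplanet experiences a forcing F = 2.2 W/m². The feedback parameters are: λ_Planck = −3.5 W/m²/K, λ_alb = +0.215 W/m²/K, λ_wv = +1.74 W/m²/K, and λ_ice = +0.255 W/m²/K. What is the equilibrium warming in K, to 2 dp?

Net feedback parameter λ = (−3.5) + (+0.215) + (+1.74) + (+0.255) = -1.29 W/m²/K.
ΔT = −F/λ = −2.2/(-1.29) = 1.71 K.

1.71 K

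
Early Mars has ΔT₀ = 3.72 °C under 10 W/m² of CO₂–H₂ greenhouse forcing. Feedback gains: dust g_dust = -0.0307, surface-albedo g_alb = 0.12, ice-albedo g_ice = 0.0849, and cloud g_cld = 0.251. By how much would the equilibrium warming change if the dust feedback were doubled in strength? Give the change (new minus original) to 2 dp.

Original: g = 0.4252, ΔT = 3.72/(1−0.4252) = 6.4718 °C.
With doubled dust: g' = 0.3945, ΔT' = 3.72/(1−0.3945) = 6.1437 °C.
Change = 6.1437 − 6.4718 = -0.33 °C.

-0.33 °C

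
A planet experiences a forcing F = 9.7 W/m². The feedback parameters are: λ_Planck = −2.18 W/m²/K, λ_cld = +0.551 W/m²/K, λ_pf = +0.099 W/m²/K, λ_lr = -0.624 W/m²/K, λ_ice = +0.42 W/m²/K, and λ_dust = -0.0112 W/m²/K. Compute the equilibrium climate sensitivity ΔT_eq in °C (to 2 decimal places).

5.56 °C

Net feedback parameter λ = (−2.18) + (+0.551) + (+0.099) + (-0.624) + (+0.42) + (-0.0112) = -1.7452 W/m²/K.
ΔT = −F/λ = −9.7/(-1.7452) = 5.56 °C.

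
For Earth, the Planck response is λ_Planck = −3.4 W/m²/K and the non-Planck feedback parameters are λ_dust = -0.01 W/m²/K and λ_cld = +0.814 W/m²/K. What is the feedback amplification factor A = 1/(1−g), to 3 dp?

1.310

Convert to gains: g_dust = -0.01/3.4 = -0.002941; g_cld = 0.814/3.4 = 0.2394.
Total gain g = 0.236459.
A = 1/(1 − 0.236459) = 1.310.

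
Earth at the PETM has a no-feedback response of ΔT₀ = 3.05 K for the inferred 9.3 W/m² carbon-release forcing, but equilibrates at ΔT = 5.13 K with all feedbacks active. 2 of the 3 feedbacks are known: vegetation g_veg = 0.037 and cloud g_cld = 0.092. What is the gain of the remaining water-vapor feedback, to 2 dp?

Amplification A = ΔT/ΔT₀ = 5.13/3.05 = 1.682.
Total gain g = 1 − 1/A = 1 − 1/1.682 = 0.4055.
Known gains sum to 0.037 + 0.092 = 0.129.
g_wv = 0.4055 − 0.129 = 0.28.

0.28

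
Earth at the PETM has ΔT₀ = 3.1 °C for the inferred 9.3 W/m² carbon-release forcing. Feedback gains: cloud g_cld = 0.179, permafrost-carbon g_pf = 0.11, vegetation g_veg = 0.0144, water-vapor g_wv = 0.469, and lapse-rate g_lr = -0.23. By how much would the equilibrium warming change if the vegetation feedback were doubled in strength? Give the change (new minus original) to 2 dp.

Original: g = 0.5424, ΔT = 3.1/(1−0.5424) = 6.7745 °C.
With doubled vegetation: g' = 0.5568, ΔT' = 3.1/(1−0.5568) = 6.9946 °C.
Change = 6.9946 − 6.7745 = 0.22 °C.

0.22 °C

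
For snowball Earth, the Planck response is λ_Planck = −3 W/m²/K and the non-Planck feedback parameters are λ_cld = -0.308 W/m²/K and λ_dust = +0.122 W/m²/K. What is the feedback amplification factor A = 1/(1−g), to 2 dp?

0.94

Convert to gains: g_cld = -0.308/3 = -0.1027; g_dust = 0.122/3 = 0.04067.
Total gain g = -0.06203.
A = 1/(1 + 0.06203) = 0.94.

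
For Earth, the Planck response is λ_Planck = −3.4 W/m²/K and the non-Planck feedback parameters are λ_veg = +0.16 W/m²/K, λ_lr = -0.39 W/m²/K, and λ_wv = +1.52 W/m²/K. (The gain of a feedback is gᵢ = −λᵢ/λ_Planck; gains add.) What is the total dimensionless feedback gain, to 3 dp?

Convert to gains: g_veg = 0.16/3.4 = 0.04706; g_lr = -0.39/3.4 = -0.1147; g_wv = 1.52/3.4 = 0.4471.
Total gain g = 0.37946.

0.379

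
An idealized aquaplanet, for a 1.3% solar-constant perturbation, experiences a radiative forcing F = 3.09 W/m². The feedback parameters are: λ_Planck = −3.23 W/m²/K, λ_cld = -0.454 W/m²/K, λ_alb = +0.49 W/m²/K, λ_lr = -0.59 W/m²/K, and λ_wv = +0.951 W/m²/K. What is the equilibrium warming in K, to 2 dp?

Net feedback parameter λ = (−3.23) + (-0.454) + (+0.49) + (-0.59) + (+0.951) = -2.833 W/m²/K.
ΔT = −F/λ = −3.09/(-2.833) = 1.09 K.

1.09 K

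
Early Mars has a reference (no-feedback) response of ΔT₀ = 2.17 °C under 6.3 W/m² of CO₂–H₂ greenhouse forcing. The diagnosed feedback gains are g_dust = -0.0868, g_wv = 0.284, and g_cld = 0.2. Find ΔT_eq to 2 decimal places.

3.60 °C

Total gain g = -0.0868 + 0.284 + 0.2 = 0.3972.
Amplification A = 1/(1 − 0.3972) = 1.659.
ΔT = 2.17 × 1.659 = 3.60 °C.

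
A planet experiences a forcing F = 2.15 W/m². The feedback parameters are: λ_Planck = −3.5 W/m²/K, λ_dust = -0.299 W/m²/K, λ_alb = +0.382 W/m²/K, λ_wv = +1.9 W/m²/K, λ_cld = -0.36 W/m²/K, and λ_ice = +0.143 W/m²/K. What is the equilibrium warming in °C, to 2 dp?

1.24 °C

Net feedback parameter λ = (−3.5) + (-0.299) + (+0.382) + (+1.9) + (-0.36) + (+0.143) = -1.734 W/m²/K.
ΔT = −F/λ = −2.15/(-1.734) = 1.24 °C.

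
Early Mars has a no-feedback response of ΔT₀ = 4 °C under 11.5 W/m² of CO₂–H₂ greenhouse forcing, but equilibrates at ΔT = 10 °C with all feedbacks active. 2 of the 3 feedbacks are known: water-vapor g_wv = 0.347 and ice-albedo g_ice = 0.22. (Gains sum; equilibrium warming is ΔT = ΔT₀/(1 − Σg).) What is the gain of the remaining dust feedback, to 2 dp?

Amplification A = ΔT/ΔT₀ = 10/4 = 2.5.
Total gain g = 1 − 1/A = 1 − 1/2.5 = 0.6.
Known gains sum to 0.347 + 0.22 = 0.567.
g_dust = 0.6 − 0.567 = 0.03.

0.03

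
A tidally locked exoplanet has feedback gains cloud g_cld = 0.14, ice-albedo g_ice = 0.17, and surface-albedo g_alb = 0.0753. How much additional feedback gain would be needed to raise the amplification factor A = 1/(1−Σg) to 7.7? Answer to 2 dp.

Current total gain = 0.3853.
Target gain for A = 7.7: g* = 1 − 1/7.7 = 0.8701.
Additional gain needed = 0.8701 − 0.3853 = 0.48.

0.48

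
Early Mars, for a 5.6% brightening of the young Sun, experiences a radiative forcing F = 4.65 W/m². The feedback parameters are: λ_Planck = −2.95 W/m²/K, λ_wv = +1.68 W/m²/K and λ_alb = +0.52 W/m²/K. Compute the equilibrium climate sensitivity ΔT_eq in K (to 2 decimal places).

6.20 K

Net feedback parameter λ = (−2.95) + (+1.68) + (+0.52) = -0.75 W/m²/K.
ΔT = −F/λ = −4.65/(-0.75) = 6.20 K.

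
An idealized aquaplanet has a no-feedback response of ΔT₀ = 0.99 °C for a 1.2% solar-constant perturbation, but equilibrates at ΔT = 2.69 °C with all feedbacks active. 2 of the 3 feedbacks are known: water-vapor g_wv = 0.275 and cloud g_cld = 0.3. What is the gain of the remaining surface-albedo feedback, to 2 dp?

Amplification A = ΔT/ΔT₀ = 2.69/0.99 = 2.717.
Total gain g = 1 − 1/A = 1 − 1/2.717 = 0.6319.
Known gains sum to 0.275 + 0.3 = 0.575.
g_alb = 0.6319 − 0.575 = 0.06.

0.06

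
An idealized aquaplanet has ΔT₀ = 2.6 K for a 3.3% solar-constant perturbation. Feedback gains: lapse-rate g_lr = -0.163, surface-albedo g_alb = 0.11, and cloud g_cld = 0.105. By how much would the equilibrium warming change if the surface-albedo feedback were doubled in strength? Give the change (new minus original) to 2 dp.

0.36 K

Original: g = 0.052, ΔT = 2.6/(1−0.052) = 2.7426 K.
With doubled surface-albedo: g' = 0.162, ΔT' = 2.6/(1−0.162) = 3.1026 K.
Change = 3.1026 − 2.7426 = 0.36 K.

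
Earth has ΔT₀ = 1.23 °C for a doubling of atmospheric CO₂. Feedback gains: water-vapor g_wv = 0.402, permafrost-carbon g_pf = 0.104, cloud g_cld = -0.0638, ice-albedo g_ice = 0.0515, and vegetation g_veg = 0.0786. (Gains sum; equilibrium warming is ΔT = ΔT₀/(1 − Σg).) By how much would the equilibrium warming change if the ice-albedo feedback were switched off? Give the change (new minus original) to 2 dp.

-0.31 °C

Original: g = 0.5723, ΔT = 1.23/(1−0.5723) = 2.8758 °C.
Without ice-albedo: g' = 0.5208, ΔT' = 1.23/(1−0.5208) = 2.5668 °C.
Change = 2.5668 − 2.8758 = -0.31 °C.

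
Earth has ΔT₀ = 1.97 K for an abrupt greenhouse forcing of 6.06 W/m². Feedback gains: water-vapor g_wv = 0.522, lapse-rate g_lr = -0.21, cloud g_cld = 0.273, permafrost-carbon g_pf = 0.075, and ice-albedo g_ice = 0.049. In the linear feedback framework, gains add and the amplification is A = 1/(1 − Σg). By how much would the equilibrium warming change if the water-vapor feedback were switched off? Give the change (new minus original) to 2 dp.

Original: g = 0.709, ΔT = 1.97/(1−0.709) = 6.7698 K.
Without water-vapor: g' = 0.187, ΔT' = 1.97/(1−0.187) = 2.4231 K.
Change = 2.4231 − 6.7698 = -4.35 K.

-4.35 K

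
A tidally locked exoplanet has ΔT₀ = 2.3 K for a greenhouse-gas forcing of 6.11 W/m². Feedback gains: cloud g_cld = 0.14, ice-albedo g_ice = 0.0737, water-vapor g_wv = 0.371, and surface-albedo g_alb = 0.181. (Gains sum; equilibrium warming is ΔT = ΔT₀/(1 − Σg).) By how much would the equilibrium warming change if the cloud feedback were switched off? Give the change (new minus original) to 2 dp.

Original: g = 0.7657, ΔT = 2.3/(1−0.7657) = 9.8165 K.
Without cloud: g' = 0.6257, ΔT' = 2.3/(1−0.6257) = 6.1448 K.
Change = 6.1448 − 9.8165 = -3.67 K.

-3.67 K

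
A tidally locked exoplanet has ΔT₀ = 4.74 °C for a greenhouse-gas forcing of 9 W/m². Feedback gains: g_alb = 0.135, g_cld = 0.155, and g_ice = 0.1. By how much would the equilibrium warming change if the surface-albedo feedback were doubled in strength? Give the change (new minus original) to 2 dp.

Original: g = 0.39, ΔT = 4.74/(1−0.39) = 7.7705 °C.
With doubled surface-albedo: g' = 0.525, ΔT' = 4.74/(1−0.525) = 9.9789 °C.
Change = 9.9789 − 7.7705 = 2.21 °C.

2.21 °C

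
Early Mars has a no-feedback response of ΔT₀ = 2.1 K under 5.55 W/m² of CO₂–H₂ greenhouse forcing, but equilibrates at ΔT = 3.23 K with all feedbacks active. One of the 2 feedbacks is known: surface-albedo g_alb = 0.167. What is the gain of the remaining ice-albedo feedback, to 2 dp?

Amplification A = ΔT/ΔT₀ = 3.23/2.1 = 1.538.
Total gain g = 1 − 1/A = 1 − 1/1.538 = 0.3498.
The known gain is 0.167.
g_ice = 0.3498 − 0.167 = 0.18.

0.18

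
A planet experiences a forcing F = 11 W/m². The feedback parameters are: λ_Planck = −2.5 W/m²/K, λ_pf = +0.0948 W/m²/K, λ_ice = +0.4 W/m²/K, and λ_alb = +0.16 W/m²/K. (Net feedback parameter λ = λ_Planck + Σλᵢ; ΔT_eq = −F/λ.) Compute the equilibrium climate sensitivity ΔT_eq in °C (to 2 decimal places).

Net feedback parameter λ = (−2.5) + (+0.0948) + (+0.4) + (+0.16) = -1.8452 W/m²/K.
ΔT = −F/λ = −11/(-1.8452) = 5.96 °C.

5.96 °C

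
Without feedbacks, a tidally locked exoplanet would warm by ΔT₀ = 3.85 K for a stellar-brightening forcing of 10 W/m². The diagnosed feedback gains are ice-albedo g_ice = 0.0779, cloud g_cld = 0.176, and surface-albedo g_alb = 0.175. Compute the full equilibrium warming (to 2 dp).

6.74 K

Total gain g = 0.0779 + 0.176 + 0.175 = 0.4289.
Amplification A = 1/(1 − 0.4289) = 1.751.
ΔT = 3.85 × 1.751 = 6.74 K.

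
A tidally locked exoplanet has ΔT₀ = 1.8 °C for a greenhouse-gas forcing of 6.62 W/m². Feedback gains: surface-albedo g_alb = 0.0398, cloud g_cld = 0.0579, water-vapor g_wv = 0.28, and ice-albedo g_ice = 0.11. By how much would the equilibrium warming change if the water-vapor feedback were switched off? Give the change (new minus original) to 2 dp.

Original: g = 0.4877, ΔT = 1.8/(1−0.4877) = 3.5136 °C.
Without water-vapor: g' = 0.2077, ΔT' = 1.8/(1−0.2077) = 2.2719 °C.
Change = 2.2719 − 3.5136 = -1.24 °C.

-1.24 °C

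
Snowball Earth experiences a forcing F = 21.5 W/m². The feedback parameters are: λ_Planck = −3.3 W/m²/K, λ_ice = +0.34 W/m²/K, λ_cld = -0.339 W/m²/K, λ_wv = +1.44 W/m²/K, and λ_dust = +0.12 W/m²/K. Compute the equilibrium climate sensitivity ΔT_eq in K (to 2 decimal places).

12.36 K

Net feedback parameter λ = (−3.3) + (+0.34) + (-0.339) + (+1.44) + (+0.12) = -1.739 W/m²/K.
ΔT = −F/λ = −21.5/(-1.739) = 12.36 K.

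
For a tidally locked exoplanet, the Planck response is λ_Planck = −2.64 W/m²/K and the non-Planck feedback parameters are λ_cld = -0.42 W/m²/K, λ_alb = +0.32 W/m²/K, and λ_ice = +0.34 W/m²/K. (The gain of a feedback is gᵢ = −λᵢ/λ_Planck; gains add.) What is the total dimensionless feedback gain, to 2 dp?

0.09

Convert to gains: g_cld = -0.42/2.64 = -0.1591; g_alb = 0.32/2.64 = 0.1212; g_ice = 0.34/2.64 = 0.1288.
Total gain g = 0.0909.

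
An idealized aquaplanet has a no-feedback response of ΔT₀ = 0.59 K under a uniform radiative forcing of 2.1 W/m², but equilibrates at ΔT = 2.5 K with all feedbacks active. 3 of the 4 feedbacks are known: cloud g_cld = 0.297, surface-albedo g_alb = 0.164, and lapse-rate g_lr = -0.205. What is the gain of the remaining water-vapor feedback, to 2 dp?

0.51

Amplification A = ΔT/ΔT₀ = 2.5/0.59 = 4.237.
Total gain g = 1 − 1/A = 1 − 1/4.237 = 0.764.
Known gains sum to 0.297 + 0.164 − 0.205 = 0.256.
g_wv = 0.764 − 0.256 = 0.51.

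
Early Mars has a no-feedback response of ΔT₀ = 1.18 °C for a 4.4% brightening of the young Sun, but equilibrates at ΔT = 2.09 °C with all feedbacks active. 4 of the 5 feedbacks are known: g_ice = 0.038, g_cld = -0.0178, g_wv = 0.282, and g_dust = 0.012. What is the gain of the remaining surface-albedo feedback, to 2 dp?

0.12

Amplification A = ΔT/ΔT₀ = 2.09/1.18 = 1.771.
Total gain g = 1 − 1/A = 1 − 1/1.771 = 0.4353.
Known gains sum to 0.038 − 0.0178 + 0.282 + 0.012 = 0.3142.
g_alb = 0.4353 − 0.3142 = 0.12.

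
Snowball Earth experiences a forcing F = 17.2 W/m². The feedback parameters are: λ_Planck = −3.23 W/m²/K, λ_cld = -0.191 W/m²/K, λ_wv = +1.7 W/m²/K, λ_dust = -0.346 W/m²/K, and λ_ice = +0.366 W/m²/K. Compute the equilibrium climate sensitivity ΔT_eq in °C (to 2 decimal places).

Net feedback parameter λ = (−3.23) + (-0.191) + (+1.7) + (-0.346) + (+0.366) = -1.701 W/m²/K.
ΔT = −F/λ = −17.2/(-1.701) = 10.11 °C.

10.11 °C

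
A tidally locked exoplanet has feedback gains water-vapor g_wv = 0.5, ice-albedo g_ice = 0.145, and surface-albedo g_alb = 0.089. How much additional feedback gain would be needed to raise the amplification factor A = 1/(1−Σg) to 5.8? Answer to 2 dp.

Current total gain = 0.734.
Target gain for A = 5.8: g* = 1 − 1/5.8 = 0.8276.
Additional gain needed = 0.8276 − 0.734 = 0.09.

0.09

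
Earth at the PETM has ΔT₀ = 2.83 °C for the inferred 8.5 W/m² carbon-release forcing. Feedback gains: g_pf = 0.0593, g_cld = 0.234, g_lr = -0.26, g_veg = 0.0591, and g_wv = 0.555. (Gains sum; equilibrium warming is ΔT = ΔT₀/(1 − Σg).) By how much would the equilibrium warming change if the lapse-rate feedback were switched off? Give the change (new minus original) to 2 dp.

Original: g = 0.6474, ΔT = 2.83/(1−0.6474) = 8.0261 °C.
Without lapse-rate: g' = 0.9074, ΔT' = 2.83/(1−0.9074) = 30.5616 °C.
Change = 30.5616 − 8.0261 = 22.54 °C.

22.54 °C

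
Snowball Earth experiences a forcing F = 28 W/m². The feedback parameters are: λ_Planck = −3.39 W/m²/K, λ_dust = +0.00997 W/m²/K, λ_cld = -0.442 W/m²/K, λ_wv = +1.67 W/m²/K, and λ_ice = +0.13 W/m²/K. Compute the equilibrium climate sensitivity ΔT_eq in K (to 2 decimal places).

13.85 K

Net feedback parameter λ = (−3.39) + (+0.00997) + (-0.442) + (+1.67) + (+0.13) = -2.02203 W/m²/K.
ΔT = −F/λ = −28/(-2.02203) = 13.85 K.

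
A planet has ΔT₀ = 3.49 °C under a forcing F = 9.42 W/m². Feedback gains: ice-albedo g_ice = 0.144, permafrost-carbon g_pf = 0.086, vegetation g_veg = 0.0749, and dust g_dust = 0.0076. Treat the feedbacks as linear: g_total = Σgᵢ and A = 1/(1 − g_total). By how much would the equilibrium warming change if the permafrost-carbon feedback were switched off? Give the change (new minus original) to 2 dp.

-0.56 °C

Original: g = 0.3125, ΔT = 3.49/(1−0.3125) = 5.0764 °C.
Without permafrost-carbon: g' = 0.2265, ΔT' = 3.49/(1−0.2265) = 4.5120 °C.
Change = 4.5120 − 5.0764 = -0.56 °C.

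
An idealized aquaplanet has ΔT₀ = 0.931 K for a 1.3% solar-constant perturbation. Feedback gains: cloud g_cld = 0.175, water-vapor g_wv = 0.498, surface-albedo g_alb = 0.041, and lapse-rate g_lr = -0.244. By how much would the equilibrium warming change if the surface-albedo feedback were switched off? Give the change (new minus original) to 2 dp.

Original: g = 0.47, ΔT = 0.931/(1−0.47) = 1.7566 K.
Without surface-albedo: g' = 0.429, ΔT' = 0.931/(1−0.429) = 1.6305 K.
Change = 1.6305 − 1.7566 = -0.13 K.

-0.13 K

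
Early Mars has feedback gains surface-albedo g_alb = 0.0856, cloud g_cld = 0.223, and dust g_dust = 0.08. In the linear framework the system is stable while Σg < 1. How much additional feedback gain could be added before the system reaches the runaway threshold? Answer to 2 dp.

Current total gain = 0.0856 + 0.223 + 0.08 = 0.3886.
Margin to runaway = 1 − 0.3886 = 0.61.

0.61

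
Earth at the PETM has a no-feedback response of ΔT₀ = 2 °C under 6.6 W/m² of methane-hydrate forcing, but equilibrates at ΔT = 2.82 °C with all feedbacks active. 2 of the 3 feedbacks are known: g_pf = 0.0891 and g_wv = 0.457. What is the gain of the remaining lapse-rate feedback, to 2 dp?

Amplification A = ΔT/ΔT₀ = 2.82/2 = 1.41.
Total gain g = 1 − 1/A = 1 − 1/1.41 = 0.2908.
Known gains sum to 0.0891 + 0.457 = 0.5461.
g_lr = 0.2908 − 0.5461 = -0.26.

-0.26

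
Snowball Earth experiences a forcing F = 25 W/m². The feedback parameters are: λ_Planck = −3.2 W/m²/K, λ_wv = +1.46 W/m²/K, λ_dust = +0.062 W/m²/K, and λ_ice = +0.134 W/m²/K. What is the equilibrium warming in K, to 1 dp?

16.2 K

Net feedback parameter λ = (−3.2) + (+1.46) + (+0.062) + (+0.134) = -1.544 W/m²/K.
ΔT = −F/λ = −25/(-1.544) = 16.2 K.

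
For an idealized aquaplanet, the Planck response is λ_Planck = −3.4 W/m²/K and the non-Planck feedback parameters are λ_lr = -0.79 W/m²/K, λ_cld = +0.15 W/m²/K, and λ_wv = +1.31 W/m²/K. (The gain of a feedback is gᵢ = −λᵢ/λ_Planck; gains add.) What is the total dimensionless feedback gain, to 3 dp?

Convert to gains: g_lr = -0.79/3.4 = -0.2324; g_cld = 0.15/3.4 = 0.04412; g_wv = 1.31/3.4 = 0.3853.
Total gain g = 0.19702.

0.197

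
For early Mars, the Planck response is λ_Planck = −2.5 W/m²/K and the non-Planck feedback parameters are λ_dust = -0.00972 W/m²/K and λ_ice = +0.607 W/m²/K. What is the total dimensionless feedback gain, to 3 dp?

0.239

Convert to gains: g_dust = -0.00972/2.5 = -0.003888; g_ice = 0.607/2.5 = 0.2428.
Total gain g = 0.238912.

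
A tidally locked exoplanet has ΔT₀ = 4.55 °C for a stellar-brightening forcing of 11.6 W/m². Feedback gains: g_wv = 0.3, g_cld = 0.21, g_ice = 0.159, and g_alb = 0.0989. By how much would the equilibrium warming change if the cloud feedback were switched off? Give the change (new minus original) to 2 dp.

Original: g = 0.7679, ΔT = 4.55/(1−0.7679) = 19.6036 °C.
Without cloud: g' = 0.5579, ΔT' = 4.55/(1−0.5579) = 10.2918 °C.
Change = 10.2918 − 19.6036 = -9.31 °C.

-9.31 °C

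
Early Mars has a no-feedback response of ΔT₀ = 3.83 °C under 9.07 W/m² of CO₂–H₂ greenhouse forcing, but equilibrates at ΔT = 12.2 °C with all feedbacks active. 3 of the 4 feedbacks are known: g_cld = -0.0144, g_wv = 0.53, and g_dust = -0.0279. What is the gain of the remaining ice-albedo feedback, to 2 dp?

Amplification A = ΔT/ΔT₀ = 12.2/3.83 = 3.185.
Total gain g = 1 − 1/A = 1 − 1/3.185 = 0.686.
Known gains sum to -0.0144 + 0.53 − 0.0279 = 0.4877.
g_ice = 0.686 − 0.4877 = 0.20.

0.20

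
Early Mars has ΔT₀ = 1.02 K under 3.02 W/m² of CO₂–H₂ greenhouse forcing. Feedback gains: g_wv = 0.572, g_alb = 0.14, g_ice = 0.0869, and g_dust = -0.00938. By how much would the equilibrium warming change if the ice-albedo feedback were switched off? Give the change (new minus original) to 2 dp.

Original: g = 0.78952, ΔT = 1.02/(1−0.78952) = 4.8461 K.
Without ice-albedo: g' = 0.70262, ΔT' = 1.02/(1−0.70262) = 3.4300 K.
Change = 3.4300 − 4.8461 = -1.42 K.

-1.42 K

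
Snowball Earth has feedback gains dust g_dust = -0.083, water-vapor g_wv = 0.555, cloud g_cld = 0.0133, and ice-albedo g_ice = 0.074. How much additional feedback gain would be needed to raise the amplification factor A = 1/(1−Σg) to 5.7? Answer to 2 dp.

0.27

Current total gain = 0.5593.
Target gain for A = 5.7: g* = 1 − 1/5.7 = 0.8246.
Additional gain needed = 0.8246 − 0.5593 = 0.27.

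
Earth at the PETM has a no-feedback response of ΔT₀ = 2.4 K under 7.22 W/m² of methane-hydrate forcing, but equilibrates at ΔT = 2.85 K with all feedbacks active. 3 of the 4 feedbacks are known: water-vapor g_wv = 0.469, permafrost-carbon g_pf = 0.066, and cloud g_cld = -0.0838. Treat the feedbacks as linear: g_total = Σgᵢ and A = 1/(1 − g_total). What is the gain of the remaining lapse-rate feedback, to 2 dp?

Amplification A = ΔT/ΔT₀ = 2.85/2.4 = 1.188.
Total gain g = 1 − 1/A = 1 − 1/1.188 = 0.1582.
Known gains sum to 0.469 + 0.066 − 0.0838 = 0.4512.
g_lr = 0.1582 − 0.4512 = -0.29.

-0.29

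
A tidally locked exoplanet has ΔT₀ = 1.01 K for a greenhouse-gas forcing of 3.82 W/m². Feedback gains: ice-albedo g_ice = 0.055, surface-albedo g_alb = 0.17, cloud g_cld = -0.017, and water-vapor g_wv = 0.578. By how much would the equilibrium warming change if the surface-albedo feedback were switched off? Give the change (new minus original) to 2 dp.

Original: g = 0.786, ΔT = 1.01/(1−0.786) = 4.7196 K.
Without surface-albedo: g' = 0.616, ΔT' = 1.01/(1−0.616) = 2.6302 K.
Change = 2.6302 − 4.7196 = -2.09 K.

-2.09 K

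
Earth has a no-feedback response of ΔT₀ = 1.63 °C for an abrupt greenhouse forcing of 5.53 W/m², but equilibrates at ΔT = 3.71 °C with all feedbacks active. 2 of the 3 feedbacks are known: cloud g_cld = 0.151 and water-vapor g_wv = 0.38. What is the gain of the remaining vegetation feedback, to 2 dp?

Amplification A = ΔT/ΔT₀ = 3.71/1.63 = 2.276.
Total gain g = 1 − 1/A = 1 − 1/2.276 = 0.5606.
Known gains sum to 0.151 + 0.38 = 0.531.
g_veg = 0.5606 − 0.531 = 0.03.

0.03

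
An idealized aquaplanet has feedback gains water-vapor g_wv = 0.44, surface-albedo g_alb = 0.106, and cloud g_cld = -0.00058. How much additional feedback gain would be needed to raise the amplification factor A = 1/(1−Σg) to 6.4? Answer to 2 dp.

Current total gain = 0.54542.
Target gain for A = 6.4: g* = 1 − 1/6.4 = 0.8438.
Additional gain needed = 0.8438 − 0.54542 = 0.30.

0.30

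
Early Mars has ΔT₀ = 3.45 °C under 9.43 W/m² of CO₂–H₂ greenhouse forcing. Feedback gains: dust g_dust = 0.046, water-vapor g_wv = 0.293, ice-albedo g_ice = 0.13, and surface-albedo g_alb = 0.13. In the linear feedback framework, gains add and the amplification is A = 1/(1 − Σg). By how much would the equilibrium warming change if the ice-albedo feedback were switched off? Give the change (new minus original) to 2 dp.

-2.11 °C

Original: g = 0.599, ΔT = 3.45/(1−0.599) = 8.6035 °C.
Without ice-albedo: g' = 0.469, ΔT' = 3.45/(1−0.469) = 6.4972 °C.
Change = 6.4972 − 8.6035 = -2.11 °C.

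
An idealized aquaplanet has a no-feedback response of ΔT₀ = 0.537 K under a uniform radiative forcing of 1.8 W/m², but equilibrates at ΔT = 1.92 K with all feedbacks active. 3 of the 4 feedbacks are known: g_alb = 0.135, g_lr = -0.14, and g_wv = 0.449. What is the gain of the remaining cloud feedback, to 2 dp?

Amplification A = ΔT/ΔT₀ = 1.92/0.537 = 3.575.
Total gain g = 1 − 1/A = 1 − 1/3.575 = 0.7203.
Known gains sum to 0.135 − 0.14 + 0.449 = 0.444.
g_cld = 0.7203 − 0.444 = 0.28.

0.28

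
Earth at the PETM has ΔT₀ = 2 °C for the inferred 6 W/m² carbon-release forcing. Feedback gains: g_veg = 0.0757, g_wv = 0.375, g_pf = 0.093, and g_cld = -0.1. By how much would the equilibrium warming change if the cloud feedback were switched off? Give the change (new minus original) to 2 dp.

0.79 °C

Original: g = 0.4437, ΔT = 2/(1−0.4437) = 3.5952 °C.
Without cloud: g' = 0.5437, ΔT' = 2/(1−0.5437) = 4.3831 °C.
Change = 4.3831 − 3.5952 = 0.79 °C.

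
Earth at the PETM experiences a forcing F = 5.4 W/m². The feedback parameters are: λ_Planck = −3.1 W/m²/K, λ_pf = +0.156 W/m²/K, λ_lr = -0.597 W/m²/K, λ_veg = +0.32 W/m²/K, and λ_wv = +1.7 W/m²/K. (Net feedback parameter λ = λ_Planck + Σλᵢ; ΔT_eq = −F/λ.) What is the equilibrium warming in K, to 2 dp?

Net feedback parameter λ = (−3.1) + (+0.156) + (-0.597) + (+0.32) + (+1.7) = -1.521 W/m²/K.
ΔT = −F/λ = −5.4/(-1.521) = 3.55 K.

3.55 K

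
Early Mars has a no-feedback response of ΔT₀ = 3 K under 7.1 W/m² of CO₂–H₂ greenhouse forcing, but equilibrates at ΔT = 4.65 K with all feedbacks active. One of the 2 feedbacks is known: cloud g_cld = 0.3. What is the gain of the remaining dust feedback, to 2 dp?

0.05

Amplification A = ΔT/ΔT₀ = 4.65/3 = 1.55.
Total gain g = 1 − 1/A = 1 − 1/1.55 = 0.3548.
The known gain is 0.3.
g_dust = 0.3548 − 0.3 = 0.05.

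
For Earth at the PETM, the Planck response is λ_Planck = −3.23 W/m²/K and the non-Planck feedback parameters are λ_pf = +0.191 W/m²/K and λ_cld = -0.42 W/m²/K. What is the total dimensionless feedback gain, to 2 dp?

Convert to gains: g_pf = 0.191/3.23 = 0.05913; g_cld = -0.42/3.23 = -0.13.
Total gain g = -0.07087.

-0.07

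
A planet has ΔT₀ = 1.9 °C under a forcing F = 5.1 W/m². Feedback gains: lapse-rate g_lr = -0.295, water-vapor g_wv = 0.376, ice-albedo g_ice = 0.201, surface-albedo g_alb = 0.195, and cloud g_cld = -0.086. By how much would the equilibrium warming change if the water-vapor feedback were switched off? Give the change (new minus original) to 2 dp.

Original: g = 0.391, ΔT = 1.9/(1−0.391) = 3.1199 °C.
Without water-vapor: g' = 0.015, ΔT' = 1.9/(1−0.015) = 1.9289 °C.
Change = 1.9289 − 3.1199 = -1.19 °C.

-1.19 °C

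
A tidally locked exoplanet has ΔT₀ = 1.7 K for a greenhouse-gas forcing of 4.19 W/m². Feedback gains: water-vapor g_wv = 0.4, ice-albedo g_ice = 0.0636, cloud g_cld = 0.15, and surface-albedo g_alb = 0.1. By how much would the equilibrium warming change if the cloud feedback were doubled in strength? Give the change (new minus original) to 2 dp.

Original: g = 0.7136, ΔT = 1.7/(1−0.7136) = 5.9358 K.
With doubled cloud: g' = 0.8636, ΔT' = 1.7/(1−0.8636) = 12.4633 K.
Change = 12.4633 − 5.9358 = 6.53 K.

6.53 K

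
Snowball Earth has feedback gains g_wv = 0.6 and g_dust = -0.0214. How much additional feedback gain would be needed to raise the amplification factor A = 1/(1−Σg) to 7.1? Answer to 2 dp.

0.28

Current total gain = 0.5786.
Target gain for A = 7.1: g* = 1 − 1/7.1 = 0.8592.
Additional gain needed = 0.8592 − 0.5786 = 0.28.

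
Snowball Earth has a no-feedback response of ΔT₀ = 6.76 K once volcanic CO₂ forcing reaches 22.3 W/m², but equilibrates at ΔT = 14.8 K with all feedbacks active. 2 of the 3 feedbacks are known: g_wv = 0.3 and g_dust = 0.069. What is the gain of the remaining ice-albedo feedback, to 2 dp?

0.17

Amplification A = ΔT/ΔT₀ = 14.8/6.76 = 2.189.
Total gain g = 1 − 1/A = 1 − 1/2.189 = 0.5432.
Known gains sum to 0.3 + 0.069 = 0.369.
g_ice = 0.5432 − 0.369 = 0.17.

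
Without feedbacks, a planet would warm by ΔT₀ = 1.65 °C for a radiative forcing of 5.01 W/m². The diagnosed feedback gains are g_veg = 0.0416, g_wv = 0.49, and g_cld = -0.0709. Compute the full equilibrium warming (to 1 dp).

Total gain g = 0.0416 + 0.49 − 0.0709 = 0.4607.
Amplification A = 1/(1 − 0.4607) = 1.854.
ΔT = 1.65 × 1.854 = 3.1 °C.

3.1 °C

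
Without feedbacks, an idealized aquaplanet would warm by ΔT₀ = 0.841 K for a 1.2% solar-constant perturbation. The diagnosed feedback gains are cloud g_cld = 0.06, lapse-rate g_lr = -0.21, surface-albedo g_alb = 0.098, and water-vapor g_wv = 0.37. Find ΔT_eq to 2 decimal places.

1.23 K

Total gain g = 0.06 − 0.21 + 0.098 + 0.37 = 0.318.
Amplification A = 1/(1 − 0.318) = 1.466.
ΔT = 0.841 × 1.466 = 1.23 K.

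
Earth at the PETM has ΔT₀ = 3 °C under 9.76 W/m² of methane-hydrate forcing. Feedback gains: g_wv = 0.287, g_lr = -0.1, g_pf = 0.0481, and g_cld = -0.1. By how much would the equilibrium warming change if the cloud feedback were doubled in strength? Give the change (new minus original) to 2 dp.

Original: g = 0.1351, ΔT = 3/(1−0.1351) = 3.4686 °C.
With doubled cloud: g' = 0.0351, ΔT' = 3/(1−0.0351) = 3.1091 °C.
Change = 3.1091 − 3.4686 = -0.36 °C.

-0.36 °C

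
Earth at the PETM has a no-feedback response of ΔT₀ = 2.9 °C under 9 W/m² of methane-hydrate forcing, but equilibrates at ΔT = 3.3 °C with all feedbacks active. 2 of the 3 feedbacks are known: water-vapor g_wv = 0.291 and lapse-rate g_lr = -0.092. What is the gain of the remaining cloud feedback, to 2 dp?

-0.08

Amplification A = ΔT/ΔT₀ = 3.3/2.9 = 1.138.
Total gain g = 1 − 1/A = 1 − 1/1.138 = 0.1213.
Known gains sum to 0.291 − 0.092 = 0.199.
g_cld = 0.1213 − 0.199 = -0.08.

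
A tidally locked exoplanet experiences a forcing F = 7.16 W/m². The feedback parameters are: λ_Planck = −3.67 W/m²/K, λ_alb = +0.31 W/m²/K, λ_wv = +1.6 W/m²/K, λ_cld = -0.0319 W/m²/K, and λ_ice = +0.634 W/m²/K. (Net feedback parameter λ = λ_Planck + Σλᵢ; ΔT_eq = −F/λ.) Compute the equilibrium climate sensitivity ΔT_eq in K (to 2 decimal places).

6.18 K

Net feedback parameter λ = (−3.67) + (+0.31) + (+1.6) + (-0.0319) + (+0.634) = -1.1579 W/m²/K.
ΔT = −F/λ = −7.16/(-1.1579) = 6.18 K.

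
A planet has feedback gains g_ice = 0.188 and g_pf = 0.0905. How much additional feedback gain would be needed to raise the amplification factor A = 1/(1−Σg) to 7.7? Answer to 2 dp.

0.59

Current total gain = 0.2785.
Target gain for A = 7.7: g* = 1 − 1/7.7 = 0.8701.
Additional gain needed = 0.8701 − 0.2785 = 0.59.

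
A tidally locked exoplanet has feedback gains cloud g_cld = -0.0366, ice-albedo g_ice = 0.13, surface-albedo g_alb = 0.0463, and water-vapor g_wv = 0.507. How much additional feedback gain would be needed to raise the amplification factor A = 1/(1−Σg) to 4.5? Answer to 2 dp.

0.13

Current total gain = 0.6467.
Target gain for A = 4.5: g* = 1 − 1/4.5 = 0.7778.
Additional gain needed = 0.7778 − 0.6467 = 0.13.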